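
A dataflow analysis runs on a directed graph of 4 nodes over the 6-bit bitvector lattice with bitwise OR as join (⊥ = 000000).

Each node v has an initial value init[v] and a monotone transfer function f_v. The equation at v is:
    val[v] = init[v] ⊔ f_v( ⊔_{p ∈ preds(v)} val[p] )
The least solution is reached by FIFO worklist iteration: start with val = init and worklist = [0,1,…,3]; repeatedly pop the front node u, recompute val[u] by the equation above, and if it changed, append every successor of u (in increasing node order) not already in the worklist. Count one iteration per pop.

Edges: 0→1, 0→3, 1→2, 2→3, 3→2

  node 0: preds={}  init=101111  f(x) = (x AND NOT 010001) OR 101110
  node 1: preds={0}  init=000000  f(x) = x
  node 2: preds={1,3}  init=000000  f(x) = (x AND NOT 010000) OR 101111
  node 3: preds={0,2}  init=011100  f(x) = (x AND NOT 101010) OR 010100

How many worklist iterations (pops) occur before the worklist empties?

Iteration log — 5 steps:
  step 1. node 0  ⊔preds=000000  new=101111  stable
  step 2. node 1  ⊔preds=101111  new=101111  old=000000  +wl: 
  step 3. node 2  ⊔preds=111111  new=101111  old=000000  +wl: 
  step 4. node 3  ⊔preds=101111  new=011101  old=011100  +wl: 2
  step 5. node 2  ⊔preds=111111  new=101111  stable

Least fixpoint reached:
  node 0: 101111
  node 1: 101111
  node 2: 101111
  node 3: 011101

5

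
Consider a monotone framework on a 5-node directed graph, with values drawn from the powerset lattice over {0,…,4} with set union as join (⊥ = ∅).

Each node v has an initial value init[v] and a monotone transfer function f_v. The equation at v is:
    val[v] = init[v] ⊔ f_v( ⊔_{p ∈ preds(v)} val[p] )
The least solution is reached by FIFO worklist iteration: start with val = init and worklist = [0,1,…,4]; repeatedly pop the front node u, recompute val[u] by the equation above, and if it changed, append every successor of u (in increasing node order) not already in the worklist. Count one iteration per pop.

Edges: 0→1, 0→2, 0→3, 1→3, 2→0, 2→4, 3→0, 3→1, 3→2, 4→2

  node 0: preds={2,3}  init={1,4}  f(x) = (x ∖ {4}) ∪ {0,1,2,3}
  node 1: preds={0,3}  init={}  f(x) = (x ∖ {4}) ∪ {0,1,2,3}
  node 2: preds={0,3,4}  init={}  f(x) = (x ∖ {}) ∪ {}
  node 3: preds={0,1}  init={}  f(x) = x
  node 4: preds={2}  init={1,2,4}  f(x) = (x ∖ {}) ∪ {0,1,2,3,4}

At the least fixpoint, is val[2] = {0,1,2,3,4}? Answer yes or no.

yes

Iteration log — 8 steps:
  step 1. node 0  ⊔preds={}  new={0,1,2,3,4}  old={1,4}  +wl: 
  step 2. node 1  ⊔preds={0,1,2,3,4}  new={0,1,2,3}  old={}  +wl: 
  step 3. node 2  ⊔preds={0,1,2,3,4}  new={0,1,2,3,4}  old={}  +wl: 0
  step 4. node 3  ⊔preds={0,1,2,3,4}  new={0,1,2,3,4}  old={}  +wl: 1,2
  step 5. node 4  ⊔preds={0,1,2,3,4}  new={0,1,2,3,4}  old={1,2,4}  +wl: 
  step 6. node 0  ⊔preds={0,1,2,3,4}  new={0,1,2,3,4}  stable
  step 7. node 1  ⊔preds={0,1,2,3,4}  new={0,1,2,3}  stable
  step 8. node 2  ⊔preds={0,1,2,3,4}  new={0,1,2,3,4}  stable

Least fixpoint reached:
  node 0: {0,1,2,3,4}
  node 1: {0,1,2,3}
  node 2: {0,1,2,3,4}
  node 3: {0,1,2,3,4}
  node 4: {0,1,2,3,4}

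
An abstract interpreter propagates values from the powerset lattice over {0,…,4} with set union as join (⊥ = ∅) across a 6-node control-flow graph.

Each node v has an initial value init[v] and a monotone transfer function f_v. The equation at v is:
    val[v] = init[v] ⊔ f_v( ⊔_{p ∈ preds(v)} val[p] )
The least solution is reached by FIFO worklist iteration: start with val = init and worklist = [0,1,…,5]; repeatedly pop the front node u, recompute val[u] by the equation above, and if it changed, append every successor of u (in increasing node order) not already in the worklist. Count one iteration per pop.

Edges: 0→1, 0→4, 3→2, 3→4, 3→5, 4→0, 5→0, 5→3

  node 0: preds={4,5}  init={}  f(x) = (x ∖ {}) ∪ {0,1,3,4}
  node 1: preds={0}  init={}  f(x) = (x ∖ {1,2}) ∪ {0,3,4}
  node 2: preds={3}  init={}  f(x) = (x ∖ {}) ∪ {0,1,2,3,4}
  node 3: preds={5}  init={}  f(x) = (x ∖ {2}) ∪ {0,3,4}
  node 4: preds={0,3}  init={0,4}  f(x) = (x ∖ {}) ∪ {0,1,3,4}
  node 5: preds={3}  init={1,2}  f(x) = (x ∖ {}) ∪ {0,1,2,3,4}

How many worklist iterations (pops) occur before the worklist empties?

9

Iteration log — 9 steps:
  step 1. node 0  ⊔preds={0,1,2,4}  new={0,1,2,3,4}  old={}  +wl: 
  step 2. node 1  ⊔preds={0,1,2,3,4}  new={0,3,4}  old={}  +wl: 
  step 3. node 2  ⊔preds={}  new={0,1,2,3,4}  old={}  +wl: 
  step 4. node 3  ⊔preds={1,2}  new={0,1,3,4}  old={}  +wl: 2
  step 5. node 4  ⊔preds={0,1,2,3,4}  new={0,1,2,3,4}  old={0,4}  +wl: 0
  step 6. node 5  ⊔preds={0,1,3,4}  new={0,1,2,3,4}  old={1,2}  +wl: 3
  step 7. node 2  ⊔preds={0,1,3,4}  new={0,1,2,3,4}  stable
  step 8. node 0  ⊔preds={0,1,2,3,4}  new={0,1,2,3,4}  stable
  step 9. node 3  ⊔preds={0,1,2,3,4}  new={0,1,3,4}  stable

Least fixpoint reached:
  node 0: {0,1,2,3,4}
  node 1: {0,3,4}
  node 2: {0,1,2,3,4}
  node 3: {0,1,3,4}
  node 4: {0,1,2,3,4}
  node 5: {0,1,2,3,4}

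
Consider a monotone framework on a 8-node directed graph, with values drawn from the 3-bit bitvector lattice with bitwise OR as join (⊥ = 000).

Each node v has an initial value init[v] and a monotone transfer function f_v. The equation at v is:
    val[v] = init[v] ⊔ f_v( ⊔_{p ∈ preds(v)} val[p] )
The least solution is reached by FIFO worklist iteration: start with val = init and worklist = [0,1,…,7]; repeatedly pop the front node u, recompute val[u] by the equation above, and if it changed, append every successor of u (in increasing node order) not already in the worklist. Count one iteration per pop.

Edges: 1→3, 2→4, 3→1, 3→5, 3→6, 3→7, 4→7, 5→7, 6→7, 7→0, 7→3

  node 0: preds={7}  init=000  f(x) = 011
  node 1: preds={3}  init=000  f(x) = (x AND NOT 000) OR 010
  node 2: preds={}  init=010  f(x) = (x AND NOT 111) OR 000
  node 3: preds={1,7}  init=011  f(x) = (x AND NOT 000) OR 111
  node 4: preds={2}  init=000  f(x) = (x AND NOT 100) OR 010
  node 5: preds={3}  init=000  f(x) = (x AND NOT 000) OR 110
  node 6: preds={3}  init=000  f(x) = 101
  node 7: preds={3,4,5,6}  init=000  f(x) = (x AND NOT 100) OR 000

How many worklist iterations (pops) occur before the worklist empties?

Worklist (11 pops):
  #1 pop 0: in=000 → 011 (was 000); enqueue []
  #2 pop 1: in=011 → 011 (was 000); enqueue []
  #3 pop 2: in=000 → 010 (no change)
  #4 pop 3: in=011 → 111 (was 011); enqueue [1]
  #5 pop 4: in=010 → 010 (was 000); enqueue []
  #6 pop 5: in=111 → 111 (was 000); enqueue []
  #7 pop 6: in=111 → 101 (was 000); enqueue []
  #8 pop 7: in=111 → 011 (was 000); enqueue [0,3]
  #9 pop 1: in=111 → 111 (was 011); enqueue []
  #10 pop 0: in=011 → 011 (no change)
  #11 pop 3: in=111 → 111 (no change)

Fixpoint:
  val[0] = 011
  val[1] = 111
  val[2] = 010
  val[3] = 111
  val[4] = 010
  val[5] = 111
  val[6] = 101
  val[7] = 011

11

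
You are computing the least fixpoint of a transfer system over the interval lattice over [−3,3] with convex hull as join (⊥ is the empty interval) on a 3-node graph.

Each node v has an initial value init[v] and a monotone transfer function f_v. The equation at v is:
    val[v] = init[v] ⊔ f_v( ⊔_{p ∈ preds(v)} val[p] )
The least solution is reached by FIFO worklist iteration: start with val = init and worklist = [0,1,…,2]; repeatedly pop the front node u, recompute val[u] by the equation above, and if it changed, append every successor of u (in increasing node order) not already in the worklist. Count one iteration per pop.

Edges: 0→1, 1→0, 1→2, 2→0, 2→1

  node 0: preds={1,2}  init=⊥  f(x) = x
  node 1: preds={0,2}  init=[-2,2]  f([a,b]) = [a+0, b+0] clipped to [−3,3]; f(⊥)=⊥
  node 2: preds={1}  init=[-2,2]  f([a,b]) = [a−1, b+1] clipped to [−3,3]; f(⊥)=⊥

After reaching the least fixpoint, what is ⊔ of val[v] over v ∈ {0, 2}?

[-3,3]

Iteration log — 7 steps:
  step 1. node 0  ⊔preds=[-2,2]  new=[-2,2]  old=⊥  +wl: 
  step 2. node 1  ⊔preds=[-2,2]  new=[-2,2]  stable
  step 3. node 2  ⊔preds=[-2,2]  new=[-3,3]  old=[-2,2]  +wl: 0,1
  step 4. node 0  ⊔preds=[-3,3]  new=[-3,3]  old=[-2,2]  +wl: 
  step 5. node 1  ⊔preds=[-3,3]  new=[-3,3]  old=[-2,2]  +wl: 0,2
  step 6. node 0  ⊔preds=[-3,3]  new=[-3,3]  stable
  step 7. node 2  ⊔preds=[-3,3]  new=[-3,3]  stable

Least fixpoint reached:
  node 0: [-3,3]
  node 1: [-3,3]
  node 2: [-3,3]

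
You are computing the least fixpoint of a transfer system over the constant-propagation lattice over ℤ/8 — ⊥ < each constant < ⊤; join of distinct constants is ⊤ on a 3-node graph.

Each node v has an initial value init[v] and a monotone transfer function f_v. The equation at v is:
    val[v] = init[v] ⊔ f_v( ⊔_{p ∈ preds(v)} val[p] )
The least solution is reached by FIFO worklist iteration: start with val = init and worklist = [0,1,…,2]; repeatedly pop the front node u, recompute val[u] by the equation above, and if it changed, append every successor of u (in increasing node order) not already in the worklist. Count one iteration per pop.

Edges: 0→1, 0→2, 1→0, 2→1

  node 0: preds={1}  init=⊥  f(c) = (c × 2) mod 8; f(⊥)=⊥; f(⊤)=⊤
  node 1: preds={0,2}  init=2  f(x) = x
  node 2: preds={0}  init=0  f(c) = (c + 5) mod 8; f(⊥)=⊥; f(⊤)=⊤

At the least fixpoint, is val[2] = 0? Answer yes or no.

no

Worklist (6 pops):
  #1 pop 0: in=2 → 4 (was ⊥); enqueue []
  #2 pop 1: in=⊤ → ⊤ (was 2); enqueue [0]
  #3 pop 2: in=4 → ⊤ (was 0); enqueue [1]
  #4 pop 0: in=⊤ → ⊤ (was 4); enqueue [2]
  #5 pop 1: in=⊤ → ⊤ (no change)
  #6 pop 2: in=⊤ → ⊤ (no change)

Fixpoint:
  val[0] = ⊤
  val[1] = ⊤
  val[2] = ⊤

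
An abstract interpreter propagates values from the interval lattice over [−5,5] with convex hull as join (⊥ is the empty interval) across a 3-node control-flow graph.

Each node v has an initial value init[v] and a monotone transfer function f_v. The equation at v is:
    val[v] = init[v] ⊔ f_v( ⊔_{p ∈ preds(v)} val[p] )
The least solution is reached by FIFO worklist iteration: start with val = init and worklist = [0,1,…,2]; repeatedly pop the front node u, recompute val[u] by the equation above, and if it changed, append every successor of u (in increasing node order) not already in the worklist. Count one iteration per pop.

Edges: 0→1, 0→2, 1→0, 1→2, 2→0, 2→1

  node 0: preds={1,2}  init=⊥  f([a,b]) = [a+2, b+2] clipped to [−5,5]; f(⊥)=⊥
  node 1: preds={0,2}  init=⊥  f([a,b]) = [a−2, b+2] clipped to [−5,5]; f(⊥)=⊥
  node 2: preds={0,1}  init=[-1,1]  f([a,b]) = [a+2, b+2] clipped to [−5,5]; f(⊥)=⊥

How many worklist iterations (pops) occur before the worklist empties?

Worklist (6 pops):
  #1 pop 0: in=[-1,1] → [1,3] (was ⊥); enqueue []
  #2 pop 1: in=[-1,3] → [-3,5] (was ⊥); enqueue [0]
  #3 pop 2: in=[-3,5] → [-1,5] (was [-1,1]); enqueue [1]
  #4 pop 0: in=[-3,5] → [-1,5] (was [1,3]); enqueue [2]
  #5 pop 1: in=[-1,5] → [-3,5] (no change)
  #6 pop 2: in=[-3,5] → [-1,5] (no change)

Fixpoint:
  val[0] = [-1,5]
  val[1] = [-3,5]
  val[2] = [-1,5]

6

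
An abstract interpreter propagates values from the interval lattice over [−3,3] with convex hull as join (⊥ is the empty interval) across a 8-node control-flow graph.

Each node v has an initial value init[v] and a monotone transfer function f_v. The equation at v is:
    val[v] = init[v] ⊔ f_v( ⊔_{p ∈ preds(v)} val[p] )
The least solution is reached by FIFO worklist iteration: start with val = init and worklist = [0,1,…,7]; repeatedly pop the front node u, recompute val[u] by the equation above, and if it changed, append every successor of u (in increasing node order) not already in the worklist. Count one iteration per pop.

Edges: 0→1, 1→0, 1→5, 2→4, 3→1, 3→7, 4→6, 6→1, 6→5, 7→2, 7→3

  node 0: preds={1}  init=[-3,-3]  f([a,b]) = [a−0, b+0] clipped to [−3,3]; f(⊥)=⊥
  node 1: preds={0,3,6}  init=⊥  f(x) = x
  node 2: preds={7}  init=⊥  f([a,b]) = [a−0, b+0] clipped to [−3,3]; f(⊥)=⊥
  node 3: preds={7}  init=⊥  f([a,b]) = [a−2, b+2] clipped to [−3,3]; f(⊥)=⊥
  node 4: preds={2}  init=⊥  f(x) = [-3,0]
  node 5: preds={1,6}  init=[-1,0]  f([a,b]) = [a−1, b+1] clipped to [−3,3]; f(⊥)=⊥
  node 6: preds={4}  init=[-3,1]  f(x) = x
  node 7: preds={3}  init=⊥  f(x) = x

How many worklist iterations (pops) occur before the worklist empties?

10

Iteration log — 10 steps:
  step 1. node 0  ⊔preds=⊥  new=[-3,-3]  stable
  step 2. node 1  ⊔preds=[-3,1]  new=[-3,1]  old=⊥  +wl: 0
  step 3. node 2  ⊔preds=⊥  new=⊥  stable
  step 4. node 3  ⊔preds=⊥  new=⊥  stable
  step 5. node 4  ⊔preds=⊥  new=[-3,0]  old=⊥  +wl: 
  step 6. node 5  ⊔preds=[-3,1]  new=[-3,2]  old=[-1,0]  +wl: 
  step 7. node 6  ⊔preds=[-3,0]  new=[-3,1]  stable
  step 8. node 7  ⊔preds=⊥  new=⊥  stable
  step 9. node 0  ⊔preds=[-3,1]  new=[-3,1]  old=[-3,-3]  +wl: 1
  step 10. node 1  ⊔preds=[-3,1]  new=[-3,1]  stable

Least fixpoint reached:
  node 0: [-3,1]
  node 1: [-3,1]
  node 2: ⊥
  node 3: ⊥
  node 4: [-3,0]
  node 5: [-3,2]
  node 6: [-3,1]
  node 7: ⊥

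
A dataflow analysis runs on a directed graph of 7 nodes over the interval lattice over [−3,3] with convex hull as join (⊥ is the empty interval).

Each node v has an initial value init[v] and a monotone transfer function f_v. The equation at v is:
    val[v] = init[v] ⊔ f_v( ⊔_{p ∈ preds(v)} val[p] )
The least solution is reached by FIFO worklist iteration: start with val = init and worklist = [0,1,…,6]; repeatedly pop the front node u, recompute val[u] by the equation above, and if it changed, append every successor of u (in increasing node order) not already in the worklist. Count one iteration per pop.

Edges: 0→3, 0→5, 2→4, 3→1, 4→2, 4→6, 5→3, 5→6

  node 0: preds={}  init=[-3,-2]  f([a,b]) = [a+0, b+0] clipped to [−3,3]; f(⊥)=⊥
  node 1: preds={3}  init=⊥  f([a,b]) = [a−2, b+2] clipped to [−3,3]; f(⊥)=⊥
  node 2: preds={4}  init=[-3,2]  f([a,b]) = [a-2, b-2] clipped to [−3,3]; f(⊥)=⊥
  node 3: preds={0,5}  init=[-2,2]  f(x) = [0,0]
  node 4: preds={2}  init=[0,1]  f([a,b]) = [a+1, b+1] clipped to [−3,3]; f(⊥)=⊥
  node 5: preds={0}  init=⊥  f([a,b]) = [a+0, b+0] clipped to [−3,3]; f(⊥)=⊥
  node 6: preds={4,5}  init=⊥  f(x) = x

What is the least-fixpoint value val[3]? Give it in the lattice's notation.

[-2,2]

Iteration log — 9 steps:
  step 1. node 0  ⊔preds=⊥  new=[-3,-2]  stable
  step 2. node 1  ⊔preds=[-2,2]  new=[-3,3]  old=⊥  +wl: 
  step 3. node 2  ⊔preds=[0,1]  new=[-3,2]  stable
  step 4. node 3  ⊔preds=[-3,-2]  new=[-2,2]  stable
  step 5. node 4  ⊔preds=[-3,2]  new=[-2,3]  old=[0,1]  +wl: 2
  step 6. node 5  ⊔preds=[-3,-2]  new=[-3,-2]  old=⊥  +wl: 3
  step 7. node 6  ⊔preds=[-3,3]  new=[-3,3]  old=⊥  +wl: 
  step 8. node 2  ⊔preds=[-2,3]  new=[-3,2]  stable
  step 9. node 3  ⊔preds=[-3,-2]  new=[-2,2]  stable

Least fixpoint reached:
  node 0: [-3,-2]
  node 1: [-3,3]
  node 2: [-3,2]
  node 3: [-2,2]
  node 4: [-2,3]
  node 5: [-3,-2]
  node 6: [-3,3]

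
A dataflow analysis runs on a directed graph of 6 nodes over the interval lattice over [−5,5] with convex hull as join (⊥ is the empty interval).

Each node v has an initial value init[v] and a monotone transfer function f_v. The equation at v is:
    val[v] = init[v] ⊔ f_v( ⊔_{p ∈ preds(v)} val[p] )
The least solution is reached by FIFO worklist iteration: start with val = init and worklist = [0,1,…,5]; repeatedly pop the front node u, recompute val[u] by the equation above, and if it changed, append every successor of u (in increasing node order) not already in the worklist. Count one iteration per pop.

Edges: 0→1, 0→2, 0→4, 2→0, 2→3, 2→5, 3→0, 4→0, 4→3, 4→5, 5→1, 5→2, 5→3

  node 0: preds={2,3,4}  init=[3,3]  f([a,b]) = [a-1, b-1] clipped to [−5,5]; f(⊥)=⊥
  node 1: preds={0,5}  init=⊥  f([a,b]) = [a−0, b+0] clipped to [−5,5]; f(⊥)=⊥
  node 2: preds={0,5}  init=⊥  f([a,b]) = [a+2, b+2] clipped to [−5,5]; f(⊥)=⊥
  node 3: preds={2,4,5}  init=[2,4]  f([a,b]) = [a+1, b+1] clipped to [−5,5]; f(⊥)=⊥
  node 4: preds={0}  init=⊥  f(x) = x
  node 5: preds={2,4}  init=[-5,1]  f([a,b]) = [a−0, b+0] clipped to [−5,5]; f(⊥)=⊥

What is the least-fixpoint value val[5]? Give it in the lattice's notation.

Trace (14 dequeues):
  [1] u=0 | in [2,4] | out [1,3] | prev [3,3] | push {}
  [2] u=1 | in [-5,3] | out [-5,3] | prev ⊥ | push {}
  [3] u=2 | in [-5,3] | out [-3,5] | prev ⊥ | push {0}
  [4] u=3 | in [-5,5] | out [-4,5] | prev [2,4] | push {}
  [5] u=4 | in [1,3] | out [1,3] | prev ⊥ | push {3}
  [6] u=5 | in [-3,5] | out [-5,5] | prev [-5,1] | push {1,2}
  [7] u=0 | in [-4,5] | out [-5,4] | prev [1,3] | push {4}
  [8] u=3 | in [-5,5] | out [-4,5] | ==
  [9] u=1 | in [-5,5] | out [-5,5] | prev [-5,3] | push {}
  [10] u=2 | in [-5,5] | out [-3,5] | ==
  [11] u=4 | in [-5,4] | out [-5,4] | prev [1,3] | push {0,3,5}
  [12] u=0 | in [-5,5] | out [-5,4] | ==
  [13] u=3 | in [-5,5] | out [-4,5] | ==
  [14] u=5 | in [-5,5] | out [-5,5] | ==

Converged values:
  [0] [-5,4]
  [1] [-5,5]
  [2] [-3,5]
  [3] [-4,5]
  [4] [-5,4]
  [5] [-5,5]

[-5,5]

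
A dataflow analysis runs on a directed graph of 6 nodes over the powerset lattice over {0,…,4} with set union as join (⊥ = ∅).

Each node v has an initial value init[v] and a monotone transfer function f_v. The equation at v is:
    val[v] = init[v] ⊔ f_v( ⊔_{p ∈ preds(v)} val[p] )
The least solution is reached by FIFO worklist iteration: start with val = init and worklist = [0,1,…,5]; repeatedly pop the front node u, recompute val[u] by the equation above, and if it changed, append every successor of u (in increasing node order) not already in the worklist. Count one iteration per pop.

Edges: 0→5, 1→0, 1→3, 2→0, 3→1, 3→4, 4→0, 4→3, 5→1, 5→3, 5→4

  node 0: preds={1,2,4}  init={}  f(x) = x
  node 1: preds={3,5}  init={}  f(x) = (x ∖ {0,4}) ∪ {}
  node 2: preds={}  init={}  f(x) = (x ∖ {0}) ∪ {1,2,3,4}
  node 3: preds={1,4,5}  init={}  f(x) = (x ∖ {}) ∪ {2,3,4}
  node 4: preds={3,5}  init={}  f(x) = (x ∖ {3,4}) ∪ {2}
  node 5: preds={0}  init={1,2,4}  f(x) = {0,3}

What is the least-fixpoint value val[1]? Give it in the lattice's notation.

{1,2,3}

Worklist (15 pops):
  #1 pop 0: in={} → {} (no change)
  #2 pop 1: in={1,2,4} → {1,2} (was {}); enqueue [0]
  #3 pop 2: in={} → {1,2,3,4} (was {}); enqueue []
  #4 pop 3: in={1,2,4} → {1,2,3,4} (was {}); enqueue [1]
  #5 pop 4: in={1,2,3,4} → {1,2} (was {}); enqueue [3]
  #6 pop 5: in={} → {0,1,2,3,4} (was {1,2,4}); enqueue [4]
  #7 pop 0: in={1,2,3,4} → {1,2,3,4} (was {}); enqueue [5]
  #8 pop 1: in={0,1,2,3,4} → {1,2,3} (was {1,2}); enqueue [0]
  #9 pop 3: in={0,1,2,3,4} → {0,1,2,3,4} (was {1,2,3,4}); enqueue [1]
  #10 pop 4: in={0,1,2,3,4} → {0,1,2} (was {1,2}); enqueue [3]
  #11 pop 5: in={1,2,3,4} → {0,1,2,3,4} (no change)
  #12 pop 0: in={0,1,2,3,4} → {0,1,2,3,4} (was {1,2,3,4}); enqueue [5]
  #13 pop 1: in={0,1,2,3,4} → {1,2,3} (no change)
  #14 pop 3: in={0,1,2,3,4} → {0,1,2,3,4} (no change)
  #15 pop 5: in={0,1,2,3,4} → {0,1,2,3,4} (no change)

Fixpoint:
  val[0] = {0,1,2,3,4}
  val[1] = {1,2,3}
  val[2] = {1,2,3,4}
  val[3] = {0,1,2,3,4}
  val[4] = {0,1,2}
  val[5] = {0,1,2,3,4}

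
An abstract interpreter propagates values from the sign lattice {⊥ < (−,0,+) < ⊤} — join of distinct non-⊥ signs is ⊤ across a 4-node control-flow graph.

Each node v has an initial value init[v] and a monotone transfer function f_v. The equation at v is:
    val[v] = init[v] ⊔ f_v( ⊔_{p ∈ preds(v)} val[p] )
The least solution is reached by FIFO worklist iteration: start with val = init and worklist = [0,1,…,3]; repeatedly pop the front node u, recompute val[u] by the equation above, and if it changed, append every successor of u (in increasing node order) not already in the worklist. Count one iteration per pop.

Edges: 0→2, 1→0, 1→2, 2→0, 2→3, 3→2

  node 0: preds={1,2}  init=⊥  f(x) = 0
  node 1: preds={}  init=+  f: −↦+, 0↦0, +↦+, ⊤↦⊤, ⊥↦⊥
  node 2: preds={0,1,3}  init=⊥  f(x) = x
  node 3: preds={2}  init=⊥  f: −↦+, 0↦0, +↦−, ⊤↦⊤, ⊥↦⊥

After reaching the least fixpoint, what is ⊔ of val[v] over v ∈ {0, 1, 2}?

⊤

Iteration log — 6 steps:
  step 1. node 0  ⊔preds=+  new=0  old=⊥  +wl: 
  step 2. node 1  ⊔preds=⊥  new=+  stable
  step 3. node 2  ⊔preds=⊤  new=⊤  old=⊥  +wl: 0
  step 4. node 3  ⊔preds=⊤  new=⊤  old=⊥  +wl: 2
  step 5. node 0  ⊔preds=⊤  new=0  stable
  step 6. node 2  ⊔preds=⊤  new=⊤  stable

Least fixpoint reached:
  node 0: 0
  node 1: +
  node 2: ⊤
  node 3: ⊤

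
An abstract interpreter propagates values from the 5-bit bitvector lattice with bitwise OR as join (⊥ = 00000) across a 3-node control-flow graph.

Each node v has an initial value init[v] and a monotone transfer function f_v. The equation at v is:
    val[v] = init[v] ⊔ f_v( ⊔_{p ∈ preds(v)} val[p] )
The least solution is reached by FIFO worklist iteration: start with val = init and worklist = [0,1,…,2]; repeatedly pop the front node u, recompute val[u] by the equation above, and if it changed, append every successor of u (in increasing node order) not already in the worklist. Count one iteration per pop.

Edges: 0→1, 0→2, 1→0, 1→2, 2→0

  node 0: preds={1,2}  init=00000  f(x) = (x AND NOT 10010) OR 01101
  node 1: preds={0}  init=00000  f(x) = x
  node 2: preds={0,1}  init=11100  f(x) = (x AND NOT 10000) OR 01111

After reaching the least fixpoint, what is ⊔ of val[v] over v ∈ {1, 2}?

Iteration log — 4 steps:
  step 1. node 0  ⊔preds=11100  new=01101  old=00000  +wl: 
  step 2. node 1  ⊔preds=01101  new=01101  old=00000  +wl: 0
  step 3. node 2  ⊔preds=01101  new=11111  old=11100  +wl: 
  step 4. node 0  ⊔preds=11111  new=01101  stable

Least fixpoint reached:
  node 0: 01101
  node 1: 01101
  node 2: 11111

11111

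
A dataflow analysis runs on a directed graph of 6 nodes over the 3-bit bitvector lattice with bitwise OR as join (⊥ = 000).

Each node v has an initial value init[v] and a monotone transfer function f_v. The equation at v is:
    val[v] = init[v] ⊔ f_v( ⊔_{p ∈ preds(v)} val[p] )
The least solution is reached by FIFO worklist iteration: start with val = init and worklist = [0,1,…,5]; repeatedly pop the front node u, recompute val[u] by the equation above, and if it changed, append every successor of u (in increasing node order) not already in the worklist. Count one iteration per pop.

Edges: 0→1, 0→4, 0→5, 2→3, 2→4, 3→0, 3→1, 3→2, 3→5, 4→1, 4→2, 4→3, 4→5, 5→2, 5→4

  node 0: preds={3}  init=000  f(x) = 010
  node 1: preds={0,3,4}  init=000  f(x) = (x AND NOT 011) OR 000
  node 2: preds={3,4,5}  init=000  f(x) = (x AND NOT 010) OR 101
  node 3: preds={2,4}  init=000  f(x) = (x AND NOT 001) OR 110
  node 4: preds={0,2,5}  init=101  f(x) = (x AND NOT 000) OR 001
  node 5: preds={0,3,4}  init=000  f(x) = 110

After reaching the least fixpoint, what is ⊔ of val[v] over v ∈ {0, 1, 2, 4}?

111

Worklist (11 pops):
  #1 pop 0: in=000 → 010 (was 000); enqueue []
  #2 pop 1: in=111 → 100 (was 000); enqueue []
  #3 pop 2: in=101 → 101 (was 000); enqueue []
  #4 pop 3: in=101 → 110 (was 000); enqueue [0,1,2]
  #5 pop 4: in=111 → 111 (was 101); enqueue [3]
  #6 pop 5: in=111 → 110 (was 000); enqueue [4]
  #7 pop 0: in=110 → 010 (no change)
  #8 pop 1: in=111 → 100 (no change)
  #9 pop 2: in=111 → 101 (no change)
  #10 pop 3: in=111 → 110 (no change)
  #11 pop 4: in=111 → 111 (no change)

Fixpoint:
  val[0] = 010
  val[1] = 100
  val[2] = 101
  val[3] = 110
  val[4] = 111
  val[5] = 110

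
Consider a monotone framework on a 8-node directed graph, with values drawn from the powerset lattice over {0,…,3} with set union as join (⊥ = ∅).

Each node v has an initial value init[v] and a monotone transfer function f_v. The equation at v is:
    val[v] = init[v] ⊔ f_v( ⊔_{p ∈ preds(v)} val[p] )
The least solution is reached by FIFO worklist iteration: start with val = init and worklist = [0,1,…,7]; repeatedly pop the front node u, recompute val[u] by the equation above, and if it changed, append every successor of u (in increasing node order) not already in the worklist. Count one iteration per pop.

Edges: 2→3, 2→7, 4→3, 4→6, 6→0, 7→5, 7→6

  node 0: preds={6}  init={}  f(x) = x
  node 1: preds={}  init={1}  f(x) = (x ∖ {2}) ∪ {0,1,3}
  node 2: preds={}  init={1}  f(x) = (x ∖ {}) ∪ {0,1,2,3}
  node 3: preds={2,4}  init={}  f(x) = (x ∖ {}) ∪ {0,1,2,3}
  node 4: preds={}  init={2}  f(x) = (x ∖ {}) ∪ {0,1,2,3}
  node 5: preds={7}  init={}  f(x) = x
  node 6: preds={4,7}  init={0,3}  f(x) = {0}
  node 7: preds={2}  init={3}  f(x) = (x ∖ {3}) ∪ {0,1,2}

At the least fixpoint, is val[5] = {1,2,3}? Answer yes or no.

Iteration log — 11 steps:
  step 1. node 0  ⊔preds={0,3}  new={0,3}  old={}  +wl: 
  step 2. node 1  ⊔preds={}  new={0,1,3}  old={1}  +wl: 
  step 3. node 2  ⊔preds={}  new={0,1,2,3}  old={1}  +wl: 
  step 4. node 3  ⊔preds={0,1,2,3}  new={0,1,2,3}  old={}  +wl: 
  step 5. node 4  ⊔preds={}  new={0,1,2,3}  old={2}  +wl: 3
  step 6. node 5  ⊔preds={3}  new={3}  old={}  +wl: 
  step 7. node 6  ⊔preds={0,1,2,3}  new={0,3}  stable
  step 8. node 7  ⊔preds={0,1,2,3}  new={0,1,2,3}  old={3}  +wl: 5,6
  step 9. node 3  ⊔preds={0,1,2,3}  new={0,1,2,3}  stable
  step 10. node 5  ⊔preds={0,1,2,3}  new={0,1,2,3}  old={3}  +wl: 
  step 11. node 6  ⊔preds={0,1,2,3}  new={0,3}  stable

Least fixpoint reached:
  node 0: {0,3}
  node 1: {0,1,3}
  node 2: {0,1,2,3}
  node 3: {0,1,2,3}
  node 4: {0,1,2,3}
  node 5: {0,1,2,3}
  node 6: {0,3}
  node 7: {0,1,2,3}

no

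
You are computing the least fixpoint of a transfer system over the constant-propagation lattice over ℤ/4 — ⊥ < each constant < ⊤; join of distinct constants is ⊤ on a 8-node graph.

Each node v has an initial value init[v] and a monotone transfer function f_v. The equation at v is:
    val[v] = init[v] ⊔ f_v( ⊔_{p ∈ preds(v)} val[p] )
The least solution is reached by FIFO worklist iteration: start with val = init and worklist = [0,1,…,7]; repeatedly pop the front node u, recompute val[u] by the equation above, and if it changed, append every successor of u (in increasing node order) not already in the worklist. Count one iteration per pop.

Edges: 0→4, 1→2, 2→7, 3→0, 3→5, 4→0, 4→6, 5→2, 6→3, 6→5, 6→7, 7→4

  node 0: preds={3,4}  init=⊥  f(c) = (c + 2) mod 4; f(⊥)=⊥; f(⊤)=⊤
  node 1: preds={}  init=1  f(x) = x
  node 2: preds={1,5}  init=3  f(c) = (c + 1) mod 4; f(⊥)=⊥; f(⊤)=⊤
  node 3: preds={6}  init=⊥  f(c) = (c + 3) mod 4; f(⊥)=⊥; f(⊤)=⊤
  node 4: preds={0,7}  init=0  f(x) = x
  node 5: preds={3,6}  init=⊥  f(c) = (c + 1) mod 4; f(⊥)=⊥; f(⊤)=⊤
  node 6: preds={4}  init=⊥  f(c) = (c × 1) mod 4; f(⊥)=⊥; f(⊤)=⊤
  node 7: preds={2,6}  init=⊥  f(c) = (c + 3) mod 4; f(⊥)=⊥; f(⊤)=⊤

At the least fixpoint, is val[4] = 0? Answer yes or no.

no

Iteration log — 14 steps:
  step 1. node 0  ⊔preds=0  new=2  old=⊥  +wl: 
  step 2. node 1  ⊔preds=⊥  new=1  stable
  step 3. node 2  ⊔preds=1  new=⊤  old=3  +wl: 
  step 4. node 3  ⊔preds=⊥  new=⊥  stable
  step 5. node 4  ⊔preds=2  new=⊤  old=0  +wl: 0
  step 6. node 5  ⊔preds=⊥  new=⊥  stable
  step 7. node 6  ⊔preds=⊤  new=⊤  old=⊥  +wl: 3,5
  step 8. node 7  ⊔preds=⊤  new=⊤  old=⊥  +wl: 4
  step 9. node 0  ⊔preds=⊤  new=⊤  old=2  +wl: 
  step 10. node 3  ⊔preds=⊤  new=⊤  old=⊥  +wl: 0
  step 11. node 5  ⊔preds=⊤  new=⊤  old=⊥  +wl: 2
  step 12. node 4  ⊔preds=⊤  new=⊤  stable
  step 13. node 0  ⊔preds=⊤  new=⊤  stable
  step 14. node 2  ⊔preds=⊤  new=⊤  stable

Least fixpoint reached:
  node 0: ⊤
  node 1: 1
  node 2: ⊤
  node 3: ⊤
  node 4: ⊤
  node 5: ⊤
  node 6: ⊤
  node 7: ⊤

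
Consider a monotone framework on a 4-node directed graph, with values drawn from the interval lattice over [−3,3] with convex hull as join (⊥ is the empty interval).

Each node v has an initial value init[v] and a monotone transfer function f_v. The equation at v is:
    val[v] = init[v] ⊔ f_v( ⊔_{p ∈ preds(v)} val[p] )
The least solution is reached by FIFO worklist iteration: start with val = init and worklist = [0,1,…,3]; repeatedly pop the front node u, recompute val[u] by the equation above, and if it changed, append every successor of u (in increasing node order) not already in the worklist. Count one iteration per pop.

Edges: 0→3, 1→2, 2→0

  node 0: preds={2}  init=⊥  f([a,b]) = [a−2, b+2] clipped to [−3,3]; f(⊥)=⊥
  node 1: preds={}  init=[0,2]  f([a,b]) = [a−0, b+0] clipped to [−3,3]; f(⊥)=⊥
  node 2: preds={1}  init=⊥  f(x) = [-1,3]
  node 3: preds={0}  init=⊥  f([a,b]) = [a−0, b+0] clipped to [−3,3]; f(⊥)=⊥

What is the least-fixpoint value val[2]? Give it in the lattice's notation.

[-1,3]

Trace (6 dequeues):
  [1] u=0 | in ⊥ | out ⊥ | ==
  [2] u=1 | in ⊥ | out [0,2] | ==
  [3] u=2 | in [0,2] | out [-1,3] | prev ⊥ | push {0}
  [4] u=3 | in ⊥ | out ⊥ | ==
  [5] u=0 | in [-1,3] | out [-3,3] | prev ⊥ | push {3}
  [6] u=3 | in [-3,3] | out [-3,3] | prev ⊥ | push {}

Converged values:
  [0] [-3,3]
  [1] [0,2]
  [2] [-1,3]
  [3] [-3,3]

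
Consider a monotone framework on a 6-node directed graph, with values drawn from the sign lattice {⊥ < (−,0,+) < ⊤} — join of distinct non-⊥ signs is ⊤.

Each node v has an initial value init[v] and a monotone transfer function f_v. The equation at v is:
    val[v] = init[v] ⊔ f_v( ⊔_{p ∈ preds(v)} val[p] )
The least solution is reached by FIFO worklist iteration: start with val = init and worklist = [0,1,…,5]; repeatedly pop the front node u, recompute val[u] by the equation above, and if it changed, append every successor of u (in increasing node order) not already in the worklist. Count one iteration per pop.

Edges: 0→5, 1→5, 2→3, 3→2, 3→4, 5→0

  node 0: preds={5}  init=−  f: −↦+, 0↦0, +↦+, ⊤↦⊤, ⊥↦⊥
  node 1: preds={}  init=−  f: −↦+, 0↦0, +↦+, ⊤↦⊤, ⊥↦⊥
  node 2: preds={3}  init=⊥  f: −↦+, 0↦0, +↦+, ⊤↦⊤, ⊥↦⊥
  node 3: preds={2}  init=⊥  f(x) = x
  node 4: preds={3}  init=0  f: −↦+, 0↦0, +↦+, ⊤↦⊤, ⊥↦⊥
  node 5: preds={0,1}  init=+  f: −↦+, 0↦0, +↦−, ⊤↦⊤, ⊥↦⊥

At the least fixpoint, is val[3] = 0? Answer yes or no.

no

Iteration log — 7 steps:
  step 1. node 0  ⊔preds=+  new=⊤  old=−  +wl: 
  step 2. node 1  ⊔preds=⊥  new=−  stable
  step 3. node 2  ⊔preds=⊥  new=⊥  stable
  step 4. node 3  ⊔preds=⊥  new=⊥  stable
  step 5. node 4  ⊔preds=⊥  new=0  stable
  step 6. node 5  ⊔preds=⊤  new=⊤  old=+  +wl: 0
  step 7. node 0  ⊔preds=⊤  new=⊤  stable

Least fixpoint reached:
  node 0: ⊤
  node 1: −
  node 2: ⊥
  node 3: ⊥
  node 4: 0
  node 5: ⊤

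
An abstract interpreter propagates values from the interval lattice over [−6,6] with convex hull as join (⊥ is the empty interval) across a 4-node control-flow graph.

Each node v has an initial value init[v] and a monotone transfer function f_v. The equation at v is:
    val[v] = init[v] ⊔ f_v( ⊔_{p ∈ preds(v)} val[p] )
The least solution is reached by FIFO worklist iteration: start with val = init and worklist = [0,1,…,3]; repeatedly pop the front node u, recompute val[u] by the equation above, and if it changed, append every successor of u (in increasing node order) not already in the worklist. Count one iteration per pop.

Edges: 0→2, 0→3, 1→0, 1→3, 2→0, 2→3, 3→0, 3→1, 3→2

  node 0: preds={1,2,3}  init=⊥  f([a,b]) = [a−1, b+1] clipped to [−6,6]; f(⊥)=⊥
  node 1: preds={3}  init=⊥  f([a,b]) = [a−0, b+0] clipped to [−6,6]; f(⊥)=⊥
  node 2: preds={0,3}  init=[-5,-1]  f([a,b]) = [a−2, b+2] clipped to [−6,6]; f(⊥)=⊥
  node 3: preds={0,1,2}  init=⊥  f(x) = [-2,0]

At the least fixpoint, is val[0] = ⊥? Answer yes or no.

Trace (12 dequeues):
  [1] u=0 | in [-5,-1] | out [-6,0] | prev ⊥ | push {}
  [2] u=1 | in ⊥ | out ⊥ | ==
  [3] u=2 | in [-6,0] | out [-6,2] | prev [-5,-1] | push {0}
  [4] u=3 | in [-6,2] | out [-2,0] | prev ⊥ | push {1,2}
  [5] u=0 | in [-6,2] | out [-6,3] | prev [-6,0] | push {3}
  [6] u=1 | in [-2,0] | out [-2,0] | prev ⊥ | push {0}
  [7] u=2 | in [-6,3] | out [-6,5] | prev [-6,2] | push {}
  [8] u=3 | in [-6,5] | out [-2,0] | ==
  [9] u=0 | in [-6,5] | out [-6,6] | prev [-6,3] | push {2,3}
  [10] u=2 | in [-6,6] | out [-6,6] | prev [-6,5] | push {0}
  [11] u=3 | in [-6,6] | out [-2,0] | ==
  [12] u=0 | in [-6,6] | out [-6,6] | ==

Converged values:
  [0] [-6,6]
  [1] [-2,0]
  [2] [-6,6]
  [3] [-2,0]

no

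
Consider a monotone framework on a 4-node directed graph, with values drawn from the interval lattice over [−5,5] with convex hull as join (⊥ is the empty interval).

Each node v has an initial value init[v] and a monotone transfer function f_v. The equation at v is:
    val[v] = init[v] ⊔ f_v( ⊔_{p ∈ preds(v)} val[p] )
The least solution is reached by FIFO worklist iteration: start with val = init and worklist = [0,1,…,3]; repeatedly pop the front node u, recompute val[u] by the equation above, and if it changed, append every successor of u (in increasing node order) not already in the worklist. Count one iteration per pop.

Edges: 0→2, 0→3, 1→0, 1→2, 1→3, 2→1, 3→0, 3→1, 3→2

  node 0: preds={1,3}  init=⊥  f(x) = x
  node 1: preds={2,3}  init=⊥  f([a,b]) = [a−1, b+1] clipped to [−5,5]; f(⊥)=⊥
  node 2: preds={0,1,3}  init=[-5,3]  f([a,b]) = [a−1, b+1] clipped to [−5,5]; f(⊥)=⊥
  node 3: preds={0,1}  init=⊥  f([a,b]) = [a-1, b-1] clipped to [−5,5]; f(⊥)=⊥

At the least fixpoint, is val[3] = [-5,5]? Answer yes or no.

no

Worklist (12 pops):
  #1 pop 0: in=⊥ → ⊥ (no change)
  #2 pop 1: in=[-5,3] → [-5,4] (was ⊥); enqueue [0]
  #3 pop 2: in=[-5,4] → [-5,5] (was [-5,3]); enqueue [1]
  #4 pop 3: in=[-5,4] → [-5,3] (was ⊥); enqueue [2]
  #5 pop 0: in=[-5,4] → [-5,4] (was ⊥); enqueue [3]
  #6 pop 1: in=[-5,5] → [-5,5] (was [-5,4]); enqueue [0]
  #7 pop 2: in=[-5,5] → [-5,5] (no change)
  #8 pop 3: in=[-5,5] → [-5,4] (was [-5,3]); enqueue [1,2]
  #9 pop 0: in=[-5,5] → [-5,5] (was [-5,4]); enqueue [3]
  #10 pop 1: in=[-5,5] → [-5,5] (no change)
  #11 pop 2: in=[-5,5] → [-5,5] (no change)
  #12 pop 3: in=[-5,5] → [-5,4] (no change)

Fixpoint:
  val[0] = [-5,5]
  val[1] = [-5,5]
  val[2] = [-5,5]
  val[3] = [-5,4]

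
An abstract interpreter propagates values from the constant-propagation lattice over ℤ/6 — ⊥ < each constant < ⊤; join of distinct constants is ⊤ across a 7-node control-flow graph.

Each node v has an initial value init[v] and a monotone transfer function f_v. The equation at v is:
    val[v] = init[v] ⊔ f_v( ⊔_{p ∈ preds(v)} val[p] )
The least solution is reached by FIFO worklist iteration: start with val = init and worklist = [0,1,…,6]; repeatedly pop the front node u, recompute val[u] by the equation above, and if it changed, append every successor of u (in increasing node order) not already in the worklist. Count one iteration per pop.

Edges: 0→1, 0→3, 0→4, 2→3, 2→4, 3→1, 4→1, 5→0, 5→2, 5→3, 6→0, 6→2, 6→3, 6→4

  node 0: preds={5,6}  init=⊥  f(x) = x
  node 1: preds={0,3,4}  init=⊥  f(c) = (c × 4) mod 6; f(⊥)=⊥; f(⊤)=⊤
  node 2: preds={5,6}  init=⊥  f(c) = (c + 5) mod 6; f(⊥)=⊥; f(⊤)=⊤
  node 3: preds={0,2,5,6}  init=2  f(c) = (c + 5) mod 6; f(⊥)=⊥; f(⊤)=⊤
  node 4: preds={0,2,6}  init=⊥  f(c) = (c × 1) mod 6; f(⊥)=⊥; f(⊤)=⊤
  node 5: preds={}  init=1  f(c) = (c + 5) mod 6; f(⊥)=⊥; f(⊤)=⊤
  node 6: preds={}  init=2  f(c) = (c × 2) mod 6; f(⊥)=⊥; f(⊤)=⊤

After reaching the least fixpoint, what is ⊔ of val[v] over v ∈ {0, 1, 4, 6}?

Trace (8 dequeues):
  [1] u=0 | in ⊤ | out ⊤ | prev ⊥ | push {}
  [2] u=1 | in ⊤ | out ⊤ | prev ⊥ | push {}
  [3] u=2 | in ⊤ | out ⊤ | prev ⊥ | push {}
  [4] u=3 | in ⊤ | out ⊤ | prev 2 | push {1}
  [5] u=4 | in ⊤ | out ⊤ | prev ⊥ | push {}
  [6] u=5 | in ⊥ | out 1 | ==
  [7] u=6 | in ⊥ | out 2 | ==
  [8] u=1 | in ⊤ | out ⊤ | ==

Converged values:
  [0] ⊤
  [1] ⊤
  [2] ⊤
  [3] ⊤
  [4] ⊤
  [5] 1
  [6] 2

⊤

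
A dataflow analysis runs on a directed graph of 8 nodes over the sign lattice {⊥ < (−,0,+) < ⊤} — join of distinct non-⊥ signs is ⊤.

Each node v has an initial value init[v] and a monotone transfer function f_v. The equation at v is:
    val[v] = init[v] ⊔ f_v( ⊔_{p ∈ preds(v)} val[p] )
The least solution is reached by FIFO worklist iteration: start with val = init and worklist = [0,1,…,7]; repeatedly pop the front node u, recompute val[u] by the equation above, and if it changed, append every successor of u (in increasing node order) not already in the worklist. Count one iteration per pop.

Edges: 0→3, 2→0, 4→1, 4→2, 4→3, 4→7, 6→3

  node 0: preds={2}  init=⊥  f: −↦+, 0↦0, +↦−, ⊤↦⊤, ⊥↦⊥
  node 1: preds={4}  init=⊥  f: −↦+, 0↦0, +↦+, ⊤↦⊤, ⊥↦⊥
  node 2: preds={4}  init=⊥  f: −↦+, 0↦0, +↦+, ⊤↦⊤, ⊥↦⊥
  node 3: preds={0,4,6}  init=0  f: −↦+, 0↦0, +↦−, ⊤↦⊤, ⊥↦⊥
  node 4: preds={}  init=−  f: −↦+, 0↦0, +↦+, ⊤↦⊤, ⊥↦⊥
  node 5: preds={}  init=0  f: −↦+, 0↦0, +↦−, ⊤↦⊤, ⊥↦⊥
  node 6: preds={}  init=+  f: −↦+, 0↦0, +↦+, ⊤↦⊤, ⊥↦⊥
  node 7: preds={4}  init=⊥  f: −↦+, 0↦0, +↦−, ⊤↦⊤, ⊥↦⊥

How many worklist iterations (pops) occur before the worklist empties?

Trace (10 dequeues):
  [1] u=0 | in ⊥ | out ⊥ | ==
  [2] u=1 | in − | out + | prev ⊥ | push {}
  [3] u=2 | in − | out + | prev ⊥ | push {0}
  [4] u=3 | in ⊤ | out ⊤ | prev 0 | push {}
  [5] u=4 | in ⊥ | out − | ==
  [6] u=5 | in ⊥ | out 0 | ==
  [7] u=6 | in ⊥ | out + | ==
  [8] u=7 | in − | out + | prev ⊥ | push {}
  [9] u=0 | in + | out − | prev ⊥ | push {3}
  [10] u=3 | in ⊤ | out ⊤ | ==

Converged values:
  [0] −
  [1] +
  [2] +
  [3] ⊤
  [4] −
  [5] 0
  [6] +
  [7] +

10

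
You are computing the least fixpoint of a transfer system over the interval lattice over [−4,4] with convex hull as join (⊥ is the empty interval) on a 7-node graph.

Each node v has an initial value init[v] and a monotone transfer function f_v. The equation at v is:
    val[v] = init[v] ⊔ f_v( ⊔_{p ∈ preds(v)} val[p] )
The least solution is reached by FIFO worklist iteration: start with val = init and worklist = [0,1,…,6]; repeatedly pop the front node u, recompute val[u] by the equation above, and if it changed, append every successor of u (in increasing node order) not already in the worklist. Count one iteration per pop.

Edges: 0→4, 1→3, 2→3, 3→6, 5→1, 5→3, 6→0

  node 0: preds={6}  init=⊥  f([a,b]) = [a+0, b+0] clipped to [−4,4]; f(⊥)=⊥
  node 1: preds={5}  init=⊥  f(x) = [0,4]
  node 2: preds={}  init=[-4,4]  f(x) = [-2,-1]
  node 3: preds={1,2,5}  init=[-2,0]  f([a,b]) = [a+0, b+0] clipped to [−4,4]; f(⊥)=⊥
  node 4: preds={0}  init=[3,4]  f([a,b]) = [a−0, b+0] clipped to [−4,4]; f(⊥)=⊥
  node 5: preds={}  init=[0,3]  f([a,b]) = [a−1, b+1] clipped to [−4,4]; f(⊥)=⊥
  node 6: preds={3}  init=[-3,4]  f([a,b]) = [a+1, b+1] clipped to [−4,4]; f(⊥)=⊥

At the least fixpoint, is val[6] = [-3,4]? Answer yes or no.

Iteration log — 7 steps:
  step 1. node 0  ⊔preds=[-3,4]  new=[-3,4]  old=⊥  +wl: 
  step 2. node 1  ⊔preds=[0,3]  new=[0,4]  old=⊥  +wl: 
  step 3. node 2  ⊔preds=⊥  new=[-4,4]  stable
  step 4. node 3  ⊔preds=[-4,4]  new=[-4,4]  old=[-2,0]  +wl: 
  step 5. node 4  ⊔preds=[-3,4]  new=[-3,4]  old=[3,4]  +wl: 
  step 6. node 5  ⊔preds=⊥  new=[0,3]  stable
  step 7. node 6  ⊔preds=[-4,4]  new=[-3,4]  stable

Least fixpoint reached:
  node 0: [-3,4]
  node 1: [0,4]
  node 2: [-4,4]
  node 3: [-4,4]
  node 4: [-3,4]
  node 5: [0,3]
  node 6: [-3,4]

yes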